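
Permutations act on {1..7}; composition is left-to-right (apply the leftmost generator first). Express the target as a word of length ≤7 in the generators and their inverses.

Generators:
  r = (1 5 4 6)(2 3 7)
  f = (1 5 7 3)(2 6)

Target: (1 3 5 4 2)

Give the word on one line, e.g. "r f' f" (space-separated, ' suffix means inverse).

r r r f r

  after r: (1 5 4 6)(2 3 7)
  after r: (1 4)(2 7 3)(5 6)
  after r: (1 6 4 5)
  after f: (1 2 6 4 7 3)
  after r: (1 3 5 4 2)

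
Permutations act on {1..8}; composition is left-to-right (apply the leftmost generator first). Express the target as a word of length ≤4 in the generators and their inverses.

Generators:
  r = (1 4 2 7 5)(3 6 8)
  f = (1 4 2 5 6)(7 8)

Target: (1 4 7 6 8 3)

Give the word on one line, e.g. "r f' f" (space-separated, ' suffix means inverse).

f' f' r f

  after f': (1 6 5 2 4)(7 8)
  after f': (1 5 4 6 2)
  after r: (2 4 8 3 6 7 5)
  after f: (1 4 7 6 8 3)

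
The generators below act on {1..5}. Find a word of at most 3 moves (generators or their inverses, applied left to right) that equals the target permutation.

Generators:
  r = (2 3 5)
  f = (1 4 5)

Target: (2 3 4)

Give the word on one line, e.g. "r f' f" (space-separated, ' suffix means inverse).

  after f: (1 4 5)
  after r: (1 4 2 3 5)
  after f': (2 3 4)

f r f'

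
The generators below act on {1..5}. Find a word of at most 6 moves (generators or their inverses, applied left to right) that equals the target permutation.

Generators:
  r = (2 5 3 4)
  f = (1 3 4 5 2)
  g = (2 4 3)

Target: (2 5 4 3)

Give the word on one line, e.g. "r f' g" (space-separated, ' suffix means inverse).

r f g f

  after r: (2 5 3 4)
  after f: (1 3 5 4)
  after g: (1 2 4)(3 5)
  after f: (2 5 4 3)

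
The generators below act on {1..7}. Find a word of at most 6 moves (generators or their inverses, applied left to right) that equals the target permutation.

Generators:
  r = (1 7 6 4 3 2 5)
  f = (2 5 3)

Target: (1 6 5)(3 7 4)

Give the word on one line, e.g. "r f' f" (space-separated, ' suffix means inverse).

f' r r f'

  after f': (2 3 5)
  after r: (1 7 6 4 3)
  after r: (1 6 3 7 4 2 5)
  after f': (1 6 5)(3 7 4)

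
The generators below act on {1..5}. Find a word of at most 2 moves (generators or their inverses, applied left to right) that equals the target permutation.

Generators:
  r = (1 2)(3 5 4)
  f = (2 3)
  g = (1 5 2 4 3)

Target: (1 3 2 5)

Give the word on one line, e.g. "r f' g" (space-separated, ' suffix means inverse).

g r'

  after g: (1 5 2 4 3)
  after r': (1 3 2 5)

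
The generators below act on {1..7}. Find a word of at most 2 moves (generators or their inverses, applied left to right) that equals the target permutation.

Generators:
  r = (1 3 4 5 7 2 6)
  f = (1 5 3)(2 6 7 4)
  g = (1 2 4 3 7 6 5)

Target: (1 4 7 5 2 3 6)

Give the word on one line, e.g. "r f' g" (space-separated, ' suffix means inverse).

g g

  after g: (1 2 4 3 7 6 5)
  after g: (1 4 7 5 2 3 6)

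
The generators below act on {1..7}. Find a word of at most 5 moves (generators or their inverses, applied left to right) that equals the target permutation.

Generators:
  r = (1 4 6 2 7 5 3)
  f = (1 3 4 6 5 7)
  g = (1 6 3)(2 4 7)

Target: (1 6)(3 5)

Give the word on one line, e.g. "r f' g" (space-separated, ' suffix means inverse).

f g' r' f

  after f: (1 3 4 6 5 7)
  after g': (1 6 5 4)(2 7 3)
  after r': (1 4 3 6 7 5)
  after f: (1 6)(3 5)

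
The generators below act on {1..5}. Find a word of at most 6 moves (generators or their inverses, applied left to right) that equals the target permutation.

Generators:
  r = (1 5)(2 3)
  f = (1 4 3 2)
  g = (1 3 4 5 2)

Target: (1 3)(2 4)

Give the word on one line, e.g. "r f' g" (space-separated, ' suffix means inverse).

g' f f g'

  after g': (1 2 5 4 3)
  after f: (2 5 3 4)
  after f: (1 4)(2 5)
  after g': (1 3)(2 4)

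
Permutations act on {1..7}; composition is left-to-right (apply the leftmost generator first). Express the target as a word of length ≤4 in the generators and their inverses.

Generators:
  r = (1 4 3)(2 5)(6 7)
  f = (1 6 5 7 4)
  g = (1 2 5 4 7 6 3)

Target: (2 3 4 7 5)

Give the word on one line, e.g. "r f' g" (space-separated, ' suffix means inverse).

  after g: (1 2 5 4 7 6 3)
  after f': (1 2 6 3 4 5 7)
  after f': (1 2)(3 7 4 6)
  after g': (2 3 4 7 5)

g f' f' g'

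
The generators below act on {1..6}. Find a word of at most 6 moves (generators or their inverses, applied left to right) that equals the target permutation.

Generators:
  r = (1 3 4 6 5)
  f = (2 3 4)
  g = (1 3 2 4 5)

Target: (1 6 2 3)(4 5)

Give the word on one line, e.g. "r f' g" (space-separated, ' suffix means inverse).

f' g' r' f

  after f': (2 4 3)
  after g': (1 5 4)
  after r': (1 6 4 5 3)
  after f: (1 6 2 3)(4 5)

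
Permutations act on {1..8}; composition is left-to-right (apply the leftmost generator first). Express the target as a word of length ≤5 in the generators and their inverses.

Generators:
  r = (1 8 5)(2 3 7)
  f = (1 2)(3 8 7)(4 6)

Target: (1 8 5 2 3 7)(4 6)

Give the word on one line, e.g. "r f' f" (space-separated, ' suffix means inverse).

r' r' f f f

  after r': (1 5 8)(2 7 3)
  after r': (1 8 5)(2 3 7)
  after f: (1 7)(2 8 5)(4 6)
  after f: (1 3 8 5)(2 7)
  after f: (1 8 5 2 3 7)(4 6)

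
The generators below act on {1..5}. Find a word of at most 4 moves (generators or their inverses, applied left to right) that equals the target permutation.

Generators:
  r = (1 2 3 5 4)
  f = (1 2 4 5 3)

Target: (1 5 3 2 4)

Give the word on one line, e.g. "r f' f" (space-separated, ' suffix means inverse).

r f r'

  after r: (1 2 3 5 4)
  after f: (1 4 2)
  after r': (1 5 3 2 4)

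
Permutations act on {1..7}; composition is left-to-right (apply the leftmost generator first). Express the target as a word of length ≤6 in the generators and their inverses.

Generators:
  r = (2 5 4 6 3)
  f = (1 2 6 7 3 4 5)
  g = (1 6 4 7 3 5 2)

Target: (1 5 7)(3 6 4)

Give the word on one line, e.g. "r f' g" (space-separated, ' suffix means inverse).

  after g': (1 2 5 3 7 4 6)
  after r': (1 3 7 5 6)
  after g: (1 5 4 7 2)
  after r: (1 4 7 5 6 3 2)
  after f: (1 5 7)(3 6 4)

g' r' g r f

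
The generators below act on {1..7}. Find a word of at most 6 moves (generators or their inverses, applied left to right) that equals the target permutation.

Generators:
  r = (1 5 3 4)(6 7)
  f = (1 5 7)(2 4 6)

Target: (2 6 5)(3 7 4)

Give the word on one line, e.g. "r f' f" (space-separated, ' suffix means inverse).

r' r' f' r' r'

  after r': (1 4 3 5)(6 7)
  after r': (1 3)(4 5)
  after f': (1 3 7 5 2 6 4)
  after r': (1 5 2 7)(3 6)
  after r': (2 6 5)(3 7 4)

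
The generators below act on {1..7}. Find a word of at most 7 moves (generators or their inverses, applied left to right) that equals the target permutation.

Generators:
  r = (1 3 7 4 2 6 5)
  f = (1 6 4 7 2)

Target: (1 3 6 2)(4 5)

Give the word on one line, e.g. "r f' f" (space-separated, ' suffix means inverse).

  after r': (1 5 6 2 4 7 3)
  after f: (1 5 4 2 7 3 6)
  after r: (2 4 6 3 5)
  after r: (1 3)(4 5 6 7)
  after f: (1 3 6 2)(4 5)

r' f r r f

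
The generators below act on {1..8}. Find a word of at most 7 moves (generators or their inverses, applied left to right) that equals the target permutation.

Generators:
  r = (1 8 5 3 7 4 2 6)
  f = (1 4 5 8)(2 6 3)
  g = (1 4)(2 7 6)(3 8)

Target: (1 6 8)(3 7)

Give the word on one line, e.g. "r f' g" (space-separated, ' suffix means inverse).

g' f' g r r

  after g': (1 4)(2 6 7)(3 8)
  after f': (3 5 4 8 6 7)
  after g: (1 4 3 5)(2 7 8)
  after r: (1 2 4 7 5 8 6)
  after r: (1 6 8)(3 7)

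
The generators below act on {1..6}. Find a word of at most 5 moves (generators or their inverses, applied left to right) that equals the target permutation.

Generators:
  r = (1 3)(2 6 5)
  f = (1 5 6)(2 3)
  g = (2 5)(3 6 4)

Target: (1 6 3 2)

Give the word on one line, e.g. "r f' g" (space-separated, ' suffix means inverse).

  after r: (1 3)(2 6 5)
  after r: (2 5 6)
  after f': (1 6 3 2)

r r f'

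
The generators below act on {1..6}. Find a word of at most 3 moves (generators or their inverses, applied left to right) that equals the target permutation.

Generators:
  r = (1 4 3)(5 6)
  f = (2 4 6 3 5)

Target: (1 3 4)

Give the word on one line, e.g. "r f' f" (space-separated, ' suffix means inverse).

r r

  after r: (1 4 3)(5 6)
  after r: (1 3 4)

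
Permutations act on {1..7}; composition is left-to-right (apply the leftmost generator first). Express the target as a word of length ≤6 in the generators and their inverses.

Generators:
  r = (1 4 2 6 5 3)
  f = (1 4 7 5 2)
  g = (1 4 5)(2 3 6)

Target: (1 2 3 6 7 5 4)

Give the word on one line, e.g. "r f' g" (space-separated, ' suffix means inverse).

f f r f' r

  after f: (1 4 7 5 2)
  after f: (1 7 2 4 5)
  after r: (1 7 6 5 4 3)
  after f': (1 4 3 2 5)(6 7)
  after r: (1 2 3 6 7 5 4)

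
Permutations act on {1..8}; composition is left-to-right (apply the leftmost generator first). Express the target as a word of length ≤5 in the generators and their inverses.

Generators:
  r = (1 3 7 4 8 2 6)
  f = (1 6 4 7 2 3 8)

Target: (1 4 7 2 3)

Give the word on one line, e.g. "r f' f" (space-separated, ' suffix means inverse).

  after f': (1 8 3 2 7 4 6)
  after f': (1 3 7 6 8 2 4)
  after f': (1 2 6 3 4 8 7)
  after f': (1 7 8 4 3 6 2)
  after r: (1 4 7 2 3)

f' f' f' f' r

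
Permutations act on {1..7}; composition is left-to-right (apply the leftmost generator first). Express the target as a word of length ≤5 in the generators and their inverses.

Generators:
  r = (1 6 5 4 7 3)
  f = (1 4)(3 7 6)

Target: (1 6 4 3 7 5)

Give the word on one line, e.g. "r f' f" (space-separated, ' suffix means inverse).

f r f

  after f: (1 4)(3 7 6)
  after r: (1 7 5 4 6)
  after f: (1 6 4 3 7 5)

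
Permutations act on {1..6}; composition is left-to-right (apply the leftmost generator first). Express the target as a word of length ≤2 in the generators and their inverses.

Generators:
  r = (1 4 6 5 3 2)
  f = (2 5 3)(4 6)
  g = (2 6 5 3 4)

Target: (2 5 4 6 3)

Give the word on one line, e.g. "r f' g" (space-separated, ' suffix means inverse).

g g

  after g: (2 6 5 3 4)
  after g: (2 5 4 6 3)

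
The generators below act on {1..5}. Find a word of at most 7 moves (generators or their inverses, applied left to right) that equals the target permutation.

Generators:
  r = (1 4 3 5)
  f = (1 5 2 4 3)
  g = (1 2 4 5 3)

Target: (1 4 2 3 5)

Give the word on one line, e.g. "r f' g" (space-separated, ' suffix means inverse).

r' g f g' r'

  after r': (1 5 3 4)
  after g: (1 3 5)(2 4)
  after f: (2 3)
  after g': (1 3)(2 5 4)
  after r': (1 4 2 3 5)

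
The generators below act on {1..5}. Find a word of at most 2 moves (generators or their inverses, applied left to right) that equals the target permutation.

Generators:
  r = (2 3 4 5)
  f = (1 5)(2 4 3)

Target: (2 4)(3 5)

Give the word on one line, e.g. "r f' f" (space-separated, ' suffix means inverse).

r' r'

  after r': (2 5 4 3)
  after r': (2 4)(3 5)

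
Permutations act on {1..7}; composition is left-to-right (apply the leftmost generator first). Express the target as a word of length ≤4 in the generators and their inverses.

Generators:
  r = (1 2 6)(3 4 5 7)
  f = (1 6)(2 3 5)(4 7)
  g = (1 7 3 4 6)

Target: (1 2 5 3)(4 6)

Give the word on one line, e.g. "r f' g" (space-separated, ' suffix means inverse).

g g f'

  after g: (1 7 3 4 6)
  after g: (1 3 6 7 4)
  after f': (1 2 5 3)(4 6)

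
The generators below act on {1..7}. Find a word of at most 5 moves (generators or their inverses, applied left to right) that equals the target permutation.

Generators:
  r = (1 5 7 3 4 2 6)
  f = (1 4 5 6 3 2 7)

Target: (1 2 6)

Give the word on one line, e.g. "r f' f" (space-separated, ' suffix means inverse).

r r r f

  after r: (1 5 7 3 4 2 6)
  after r: (1 7 4 6 5 3 2)
  after r: (1 3 6 7 2 5 4)
  after f: (1 2 6)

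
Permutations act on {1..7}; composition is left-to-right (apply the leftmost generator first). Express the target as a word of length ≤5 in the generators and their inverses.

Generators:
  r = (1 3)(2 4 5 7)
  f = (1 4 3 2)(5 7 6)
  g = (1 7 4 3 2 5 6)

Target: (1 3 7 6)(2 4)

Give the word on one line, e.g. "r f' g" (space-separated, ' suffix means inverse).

  after f': (1 2 3 4)(5 6 7)
  after r: (1 4 3 5 6 2)
  after f: (1 3 7 6)(2 4)

f' r f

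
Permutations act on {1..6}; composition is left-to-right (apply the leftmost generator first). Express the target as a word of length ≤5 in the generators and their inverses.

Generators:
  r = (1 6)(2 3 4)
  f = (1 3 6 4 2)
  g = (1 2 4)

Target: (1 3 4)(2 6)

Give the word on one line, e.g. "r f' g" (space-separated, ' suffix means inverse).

g f r' f' g

  after g: (1 2 4)
  after f: (3 6 4)
  after r': (1 6 3)(2 4)
  after f': (1 3 2 6)
  after g: (1 3 4)(2 6)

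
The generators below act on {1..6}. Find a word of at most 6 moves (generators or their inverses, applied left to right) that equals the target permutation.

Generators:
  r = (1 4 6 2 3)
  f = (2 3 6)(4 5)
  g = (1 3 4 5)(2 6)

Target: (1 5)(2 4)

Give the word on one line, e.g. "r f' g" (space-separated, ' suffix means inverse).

  after f: (2 3 6)(4 5)
  after g: (1 3 2 4)
  after g: (1 4 3 6 2 5)
  after f': (1 5)(2 4)

f g g f'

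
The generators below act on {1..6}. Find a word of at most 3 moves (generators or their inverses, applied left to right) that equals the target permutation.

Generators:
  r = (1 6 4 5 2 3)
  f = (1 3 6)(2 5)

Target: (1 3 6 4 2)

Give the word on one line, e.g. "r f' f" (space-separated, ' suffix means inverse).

r f'

  after r: (1 6 4 5 2 3)
  after f': (1 3 6 4 2)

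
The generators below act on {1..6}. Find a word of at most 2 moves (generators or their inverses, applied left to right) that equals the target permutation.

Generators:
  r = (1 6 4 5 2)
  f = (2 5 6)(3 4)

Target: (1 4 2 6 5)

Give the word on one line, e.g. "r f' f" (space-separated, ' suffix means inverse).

  after r: (1 6 4 5 2)
  after r: (1 4 2 6 5)

r r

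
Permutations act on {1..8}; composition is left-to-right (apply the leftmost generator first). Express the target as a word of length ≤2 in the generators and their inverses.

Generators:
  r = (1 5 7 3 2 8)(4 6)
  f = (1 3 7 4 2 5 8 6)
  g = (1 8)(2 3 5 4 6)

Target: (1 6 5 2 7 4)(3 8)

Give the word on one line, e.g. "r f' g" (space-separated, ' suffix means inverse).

g f

  after g: (1 8)(2 3 5 4 6)
  after f: (1 6 5 2 7 4)(3 8)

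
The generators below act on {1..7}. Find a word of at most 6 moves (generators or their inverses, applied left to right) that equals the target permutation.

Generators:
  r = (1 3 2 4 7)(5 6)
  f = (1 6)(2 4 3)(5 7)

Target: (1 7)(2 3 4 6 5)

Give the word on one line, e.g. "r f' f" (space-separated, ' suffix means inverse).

  after r': (1 7 4 2 3)(5 6)
  after f: (1 5)(3 6 7)
  after r: (1 6)(2 4 7)(3 5)
  after f': (3 7)(4 5)
  after r': (1 7)(2 3 4 6 5)

r' f r f' r'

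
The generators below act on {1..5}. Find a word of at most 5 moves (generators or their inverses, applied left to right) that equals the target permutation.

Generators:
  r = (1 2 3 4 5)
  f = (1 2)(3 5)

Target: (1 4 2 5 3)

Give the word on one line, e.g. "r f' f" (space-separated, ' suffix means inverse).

  after f': (1 2)(3 5)
  after r: (1 3)(4 5)
  after r: (1 4)(2 3)
  after f': (1 4 2 5 3)

f' r r f'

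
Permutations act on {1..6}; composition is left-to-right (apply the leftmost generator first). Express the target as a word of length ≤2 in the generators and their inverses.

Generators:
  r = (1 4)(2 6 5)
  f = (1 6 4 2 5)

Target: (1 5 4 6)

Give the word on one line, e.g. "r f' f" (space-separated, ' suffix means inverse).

f r

  after f: (1 6 4 2 5)
  after r: (1 5 4 6)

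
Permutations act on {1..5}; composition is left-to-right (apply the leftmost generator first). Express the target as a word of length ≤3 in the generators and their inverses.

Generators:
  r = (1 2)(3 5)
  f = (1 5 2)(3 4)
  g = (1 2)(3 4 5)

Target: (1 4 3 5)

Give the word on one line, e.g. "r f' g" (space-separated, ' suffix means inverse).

f' f' g'

  after f': (1 2 5)(3 4)
  after f': (1 5 2)
  after g': (1 4 3 5)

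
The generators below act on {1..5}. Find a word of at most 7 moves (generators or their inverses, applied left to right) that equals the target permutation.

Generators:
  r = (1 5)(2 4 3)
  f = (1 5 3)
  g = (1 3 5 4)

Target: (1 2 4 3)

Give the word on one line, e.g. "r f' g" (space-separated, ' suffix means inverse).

g f' f' g r

  after g: (1 3 5 4)
  after f': (1 5 4 3)
  after f': (4 5)
  after g: (1 3 5)
  after r: (1 2 4 3)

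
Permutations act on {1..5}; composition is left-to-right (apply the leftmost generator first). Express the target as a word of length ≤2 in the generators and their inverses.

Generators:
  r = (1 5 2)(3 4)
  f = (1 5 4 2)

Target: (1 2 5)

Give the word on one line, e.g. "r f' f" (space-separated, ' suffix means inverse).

  after r: (1 5 2)(3 4)
  after r: (1 2 5)

r r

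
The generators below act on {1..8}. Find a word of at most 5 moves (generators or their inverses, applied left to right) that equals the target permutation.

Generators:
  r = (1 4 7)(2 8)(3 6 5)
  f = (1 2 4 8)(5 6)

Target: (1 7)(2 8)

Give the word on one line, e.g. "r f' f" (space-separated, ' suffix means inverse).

  after r: (1 4 7)(2 8)(3 6 5)
  after f: (1 8 4 7 2)(3 5)
  after f: (3 6 5)(4 7)
  after r': (1 7)(2 8)

r f f r'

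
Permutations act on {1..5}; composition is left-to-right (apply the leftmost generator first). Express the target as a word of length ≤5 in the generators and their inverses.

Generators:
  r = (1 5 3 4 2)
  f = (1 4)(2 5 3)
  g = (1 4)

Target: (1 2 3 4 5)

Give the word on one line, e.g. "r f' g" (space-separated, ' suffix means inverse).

f r g'

  after f: (1 4)(2 5 3)
  after r: (1 2 3)(4 5)
  after g': (1 2 3 4 5)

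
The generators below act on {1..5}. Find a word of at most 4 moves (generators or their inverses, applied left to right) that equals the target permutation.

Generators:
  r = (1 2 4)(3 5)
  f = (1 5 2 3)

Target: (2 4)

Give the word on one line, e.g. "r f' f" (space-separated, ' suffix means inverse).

r f f

  after r: (1 2 4)(3 5)
  after f: (1 3 2 4 5)
  after f: (2 4)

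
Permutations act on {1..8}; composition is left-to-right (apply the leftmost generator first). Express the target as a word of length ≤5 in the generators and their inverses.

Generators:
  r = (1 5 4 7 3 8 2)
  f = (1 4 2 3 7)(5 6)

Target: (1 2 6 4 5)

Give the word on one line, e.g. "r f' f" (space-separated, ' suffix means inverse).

f' r' f' r'

  after f': (1 7 3 2 4)(5 6)
  after r': (1 4 2 5 6)(3 8)
  after f': (2 6 7 3 8)
  after r': (1 2 6 4 5)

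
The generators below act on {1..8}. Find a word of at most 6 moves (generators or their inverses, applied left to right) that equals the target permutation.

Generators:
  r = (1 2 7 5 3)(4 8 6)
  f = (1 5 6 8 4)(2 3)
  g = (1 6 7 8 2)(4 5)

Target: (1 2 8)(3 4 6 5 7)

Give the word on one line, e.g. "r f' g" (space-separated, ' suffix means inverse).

f r r g'

  after f: (1 5 6 8 4)(2 3)
  after r: (1 3 7 5 4 2)
  after r: (3 5 8 6 4 7)
  after g': (1 2 8)(3 4 6 5 7)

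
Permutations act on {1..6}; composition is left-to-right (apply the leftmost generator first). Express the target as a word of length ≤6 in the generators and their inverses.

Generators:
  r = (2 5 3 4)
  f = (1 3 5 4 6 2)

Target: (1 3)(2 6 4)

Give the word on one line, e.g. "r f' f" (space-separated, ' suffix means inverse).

  after f: (1 3 5 4 6 2)
  after f: (1 5 6)(2 3 4)
  after r: (1 3 2 4 5 6)
  after f: (1 5 2 6 3)
  after r: (1 3)(2 6 4)

f f r f r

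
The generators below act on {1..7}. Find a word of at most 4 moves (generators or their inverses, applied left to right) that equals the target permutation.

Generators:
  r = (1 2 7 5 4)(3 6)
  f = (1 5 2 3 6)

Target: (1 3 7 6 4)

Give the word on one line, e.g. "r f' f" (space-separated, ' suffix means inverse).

r f f r'

  after r: (1 2 7 5 4)(3 6)
  after f: (1 3)(2 7)(4 5)
  after f: (1 6)(2 7 3 5 4)
  after r': (1 3 7 6 4)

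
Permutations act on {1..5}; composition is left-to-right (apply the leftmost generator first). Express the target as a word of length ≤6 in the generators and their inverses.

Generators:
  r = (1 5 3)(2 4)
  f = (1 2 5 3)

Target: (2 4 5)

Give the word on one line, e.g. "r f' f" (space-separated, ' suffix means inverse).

f' r f' r

  after f': (1 3 5 2)
  after r: (2 5 4)
  after f': (1 3 5 4)
  after r: (2 4 5)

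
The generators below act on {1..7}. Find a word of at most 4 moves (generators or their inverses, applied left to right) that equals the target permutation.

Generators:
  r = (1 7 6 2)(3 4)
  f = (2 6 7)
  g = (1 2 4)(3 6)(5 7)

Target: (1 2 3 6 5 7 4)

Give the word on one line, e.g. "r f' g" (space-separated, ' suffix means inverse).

  after f: (2 6 7)
  after g: (1 2 3 6 5 7 4)

f g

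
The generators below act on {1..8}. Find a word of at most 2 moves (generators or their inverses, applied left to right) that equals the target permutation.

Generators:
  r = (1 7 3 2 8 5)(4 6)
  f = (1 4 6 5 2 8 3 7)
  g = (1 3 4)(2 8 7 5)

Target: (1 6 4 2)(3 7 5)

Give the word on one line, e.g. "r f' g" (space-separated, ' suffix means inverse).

  after g': (1 4 3)(2 5 7 8)
  after r: (1 6 4 2)(3 7 5)

g' r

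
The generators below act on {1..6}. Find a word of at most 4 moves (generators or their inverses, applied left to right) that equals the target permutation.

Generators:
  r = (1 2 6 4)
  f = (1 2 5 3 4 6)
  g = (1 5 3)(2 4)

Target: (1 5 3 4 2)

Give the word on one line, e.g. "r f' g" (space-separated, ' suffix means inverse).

r f

  after r: (1 2 6 4)
  after f: (1 5 3 4 2)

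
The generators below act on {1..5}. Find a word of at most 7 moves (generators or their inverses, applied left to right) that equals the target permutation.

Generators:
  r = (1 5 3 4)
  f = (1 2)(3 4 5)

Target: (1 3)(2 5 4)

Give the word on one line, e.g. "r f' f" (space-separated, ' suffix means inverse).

f r f r f

  after f: (1 2)(3 4 5)
  after r: (1 2 5 4 3)
  after f: (2 3)
  after r: (1 5 3 2 4)
  after f: (1 3)(2 5 4)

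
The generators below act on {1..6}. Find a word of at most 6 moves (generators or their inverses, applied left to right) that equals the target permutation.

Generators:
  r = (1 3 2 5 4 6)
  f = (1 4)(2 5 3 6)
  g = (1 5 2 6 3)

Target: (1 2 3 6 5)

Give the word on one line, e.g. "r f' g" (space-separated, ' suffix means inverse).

  after f: (1 4)(2 5 3 6)
  after r: (1 6 5 2 4 3)
  after f': (1 3 4 5 6 2)
  after r: (1 2 3 6 5)

f r f' r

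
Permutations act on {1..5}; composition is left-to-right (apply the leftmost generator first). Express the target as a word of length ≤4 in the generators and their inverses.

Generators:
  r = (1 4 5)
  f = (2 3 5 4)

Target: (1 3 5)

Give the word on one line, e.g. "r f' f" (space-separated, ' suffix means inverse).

f r' f'

  after f: (2 3 5 4)
  after r': (1 5)(2 3 4)
  after f': (1 3 5)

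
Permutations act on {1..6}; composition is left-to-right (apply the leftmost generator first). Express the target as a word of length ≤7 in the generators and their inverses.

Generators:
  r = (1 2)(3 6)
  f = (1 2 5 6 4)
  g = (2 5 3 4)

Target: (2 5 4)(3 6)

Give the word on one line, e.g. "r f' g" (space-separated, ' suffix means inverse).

f r' f' g r'

  after f: (1 2 5 6 4)
  after r': (2 5 3 6 4)
  after f': (1 4)(3 5)
  after g: (1 2 5 4)
  after r': (2 5 4)(3 6)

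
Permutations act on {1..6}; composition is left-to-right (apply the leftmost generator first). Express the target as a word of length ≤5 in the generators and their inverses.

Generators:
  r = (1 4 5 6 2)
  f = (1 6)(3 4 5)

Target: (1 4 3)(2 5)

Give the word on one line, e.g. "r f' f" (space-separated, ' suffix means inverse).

r f r'

  after r: (1 4 5 6 2)
  after f: (1 5)(2 6)(3 4)
  after r': (1 4 3)(2 5)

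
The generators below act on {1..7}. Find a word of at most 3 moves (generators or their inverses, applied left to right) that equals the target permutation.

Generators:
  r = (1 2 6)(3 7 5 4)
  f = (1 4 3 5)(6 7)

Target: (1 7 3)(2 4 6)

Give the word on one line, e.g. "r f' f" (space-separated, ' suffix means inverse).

r r f

  after r: (1 2 6)(3 7 5 4)
  after r: (1 6 2)(3 5)(4 7)
  after f: (1 7 3)(2 4 6)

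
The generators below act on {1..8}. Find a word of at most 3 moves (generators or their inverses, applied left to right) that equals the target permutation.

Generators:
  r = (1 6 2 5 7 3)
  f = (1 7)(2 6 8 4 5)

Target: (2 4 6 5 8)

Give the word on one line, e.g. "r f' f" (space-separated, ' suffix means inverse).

  after f': (1 7)(2 5 4 8 6)
  after f': (2 4 6 5 8)

f' f'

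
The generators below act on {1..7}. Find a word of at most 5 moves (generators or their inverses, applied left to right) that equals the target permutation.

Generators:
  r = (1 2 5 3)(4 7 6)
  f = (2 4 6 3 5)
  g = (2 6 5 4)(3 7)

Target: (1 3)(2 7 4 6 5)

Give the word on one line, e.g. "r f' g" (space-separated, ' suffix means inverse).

f g g r'

  after f: (2 4 6 3 5)
  after g: (3 4 5 6 7)
  after g: (2 6 3)
  after r': (1 3)(2 7 4 6 5)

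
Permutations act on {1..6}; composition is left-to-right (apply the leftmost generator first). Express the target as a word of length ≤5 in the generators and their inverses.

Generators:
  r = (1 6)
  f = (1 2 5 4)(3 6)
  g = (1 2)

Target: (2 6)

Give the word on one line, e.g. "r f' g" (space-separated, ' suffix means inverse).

  after r: (1 6)
  after g': (1 6 2)
  after r': (2 6)

r g' r'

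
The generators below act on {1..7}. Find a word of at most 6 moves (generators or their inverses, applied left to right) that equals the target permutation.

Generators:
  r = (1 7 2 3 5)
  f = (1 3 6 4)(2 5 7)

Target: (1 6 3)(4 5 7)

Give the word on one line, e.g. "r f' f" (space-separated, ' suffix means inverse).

  after f': (1 4 6 3)(2 7 5)
  after r: (1 4 6 5 3 7)
  after f': (1 6 2 7 4 3 5)
  after r: (1 6 3)(4 5 7)

f' r f' r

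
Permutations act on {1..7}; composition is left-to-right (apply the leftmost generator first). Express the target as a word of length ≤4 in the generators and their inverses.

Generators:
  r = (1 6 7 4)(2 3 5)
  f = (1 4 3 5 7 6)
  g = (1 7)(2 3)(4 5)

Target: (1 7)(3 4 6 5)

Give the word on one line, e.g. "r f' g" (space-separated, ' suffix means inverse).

g' f r' g'

  after g': (1 7)(2 3)(4 5)
  after f: (1 6)(2 5 3)(4 7)
  after r': (2 3 5)(4 6)
  after g': (1 7)(3 4 6 5)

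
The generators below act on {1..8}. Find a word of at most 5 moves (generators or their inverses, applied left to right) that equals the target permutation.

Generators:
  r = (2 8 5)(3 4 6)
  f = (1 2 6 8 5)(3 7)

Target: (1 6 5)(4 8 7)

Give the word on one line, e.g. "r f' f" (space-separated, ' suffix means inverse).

  after f': (1 5 8 6 2)(3 7)
  after r: (1 2)(3 7 4 6 8)
  after f: (1 6 5)(4 8 7)

f' r f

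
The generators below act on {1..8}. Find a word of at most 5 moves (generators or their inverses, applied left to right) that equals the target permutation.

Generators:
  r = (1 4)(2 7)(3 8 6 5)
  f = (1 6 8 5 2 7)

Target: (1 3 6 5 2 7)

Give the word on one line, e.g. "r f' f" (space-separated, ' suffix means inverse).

  after f: (1 6 8 5 2 7)
  after r: (1 5 7 4)(3 8)
  after r: (1 3 6 5 2 7)

f r r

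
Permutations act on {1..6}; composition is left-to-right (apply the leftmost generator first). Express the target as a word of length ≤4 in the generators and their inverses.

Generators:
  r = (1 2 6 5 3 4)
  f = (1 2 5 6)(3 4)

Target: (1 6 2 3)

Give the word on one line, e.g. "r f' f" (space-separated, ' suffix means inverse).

f r

  after f: (1 2 5 6)(3 4)
  after r: (1 6 2 3)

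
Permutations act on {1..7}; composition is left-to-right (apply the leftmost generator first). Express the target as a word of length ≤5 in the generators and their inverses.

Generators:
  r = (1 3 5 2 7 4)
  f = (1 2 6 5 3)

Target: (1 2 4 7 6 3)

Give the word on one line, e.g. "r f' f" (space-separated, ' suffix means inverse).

f' r' f

  after f': (1 3 5 6 2)
  after r': (2 4 7)(5 6)
  after f: (1 2 4 7 6 3)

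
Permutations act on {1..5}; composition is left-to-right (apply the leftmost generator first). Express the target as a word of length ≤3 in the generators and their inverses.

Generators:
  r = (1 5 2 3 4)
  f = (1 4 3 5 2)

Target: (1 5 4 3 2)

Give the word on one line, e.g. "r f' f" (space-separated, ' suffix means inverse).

r r f'

  after r: (1 5 2 3 4)
  after r: (1 2 4 5 3)
  after f': (1 5 4 3 2)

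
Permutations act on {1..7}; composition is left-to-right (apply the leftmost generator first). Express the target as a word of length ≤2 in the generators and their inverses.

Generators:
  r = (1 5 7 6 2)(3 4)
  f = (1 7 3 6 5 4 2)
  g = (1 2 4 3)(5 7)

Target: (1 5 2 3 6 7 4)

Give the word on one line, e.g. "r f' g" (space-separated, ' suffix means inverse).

  after f: (1 7 3 6 5 4 2)
  after g': (1 5 2 3 6 7 4)

f g'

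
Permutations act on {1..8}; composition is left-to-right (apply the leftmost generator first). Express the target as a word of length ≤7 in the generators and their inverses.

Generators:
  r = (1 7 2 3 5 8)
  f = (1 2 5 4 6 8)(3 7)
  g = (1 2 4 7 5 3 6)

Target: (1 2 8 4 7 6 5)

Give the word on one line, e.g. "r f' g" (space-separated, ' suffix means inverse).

  after f: (1 2 5 4 6 8)(3 7)
  after g': (2 7 5)(3 4)(6 8)
  after r: (1 7 8 6)(3 4 5)
  after f': (1 3 5 7 6 8 4 2)
  after r': (1 2 8 4 7 6 5)

f g' r f' r'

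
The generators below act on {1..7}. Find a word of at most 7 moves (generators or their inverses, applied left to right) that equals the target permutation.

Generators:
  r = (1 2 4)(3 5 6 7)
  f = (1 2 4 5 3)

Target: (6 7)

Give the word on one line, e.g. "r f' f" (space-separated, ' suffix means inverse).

  after r': (1 4 2)(3 7 6 5)
  after f': (1 2 3 7 6 4)
  after r: (1 4 2 5 6)
  after f': (1 2 4)(3 5 6)
  after r': (6 7)

r' f' r f' r'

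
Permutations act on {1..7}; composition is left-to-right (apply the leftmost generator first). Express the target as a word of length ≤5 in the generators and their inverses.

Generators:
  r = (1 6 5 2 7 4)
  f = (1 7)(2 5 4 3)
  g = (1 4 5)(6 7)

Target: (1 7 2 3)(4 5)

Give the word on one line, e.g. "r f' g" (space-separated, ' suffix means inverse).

  after g': (1 5 4)(6 7)
  after f: (1 4 7 6)(2 5 3)
  after r: (3 7 5)
  after f': (1 7 2 3)(4 5)

g' f r f'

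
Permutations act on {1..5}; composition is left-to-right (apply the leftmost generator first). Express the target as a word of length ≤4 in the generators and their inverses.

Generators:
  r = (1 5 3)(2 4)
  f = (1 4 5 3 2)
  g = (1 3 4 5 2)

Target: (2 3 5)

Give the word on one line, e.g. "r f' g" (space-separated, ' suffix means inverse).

r g' r g

  after r: (1 5 3)(2 4)
  after g': (1 4 5)(2 3)
  after r: (1 2)(3 4)
  after g: (2 3 5)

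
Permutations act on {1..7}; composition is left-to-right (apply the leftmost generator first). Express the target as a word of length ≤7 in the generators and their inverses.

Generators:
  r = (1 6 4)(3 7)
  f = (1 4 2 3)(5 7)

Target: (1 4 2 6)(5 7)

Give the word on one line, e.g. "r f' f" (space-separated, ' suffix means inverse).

  after f': (1 3 2 4)(5 7)
  after f': (1 2)(3 4)
  after r': (1 2 4 7 3 6)
  after r': (1 2 6 4 3)
  after f': (1 4 2 6)(5 7)

f' f' r' r' f'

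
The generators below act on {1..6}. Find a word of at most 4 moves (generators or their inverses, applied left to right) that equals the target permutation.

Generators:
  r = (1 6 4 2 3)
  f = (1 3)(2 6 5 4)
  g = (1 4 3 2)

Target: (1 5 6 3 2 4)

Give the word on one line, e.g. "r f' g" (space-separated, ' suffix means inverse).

  after g': (1 2 3 4)
  after r': (1 4 3 6)
  after f': (1 5 6 3 2 4)

g' r' f'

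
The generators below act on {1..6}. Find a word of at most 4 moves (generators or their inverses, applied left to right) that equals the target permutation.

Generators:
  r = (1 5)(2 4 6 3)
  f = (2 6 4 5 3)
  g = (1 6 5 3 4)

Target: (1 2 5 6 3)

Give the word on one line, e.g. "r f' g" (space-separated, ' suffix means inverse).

  after g: (1 6 5 3 4)
  after f': (1 2 3 6 4)
  after g': (1 2 5 6 3)

g f' g'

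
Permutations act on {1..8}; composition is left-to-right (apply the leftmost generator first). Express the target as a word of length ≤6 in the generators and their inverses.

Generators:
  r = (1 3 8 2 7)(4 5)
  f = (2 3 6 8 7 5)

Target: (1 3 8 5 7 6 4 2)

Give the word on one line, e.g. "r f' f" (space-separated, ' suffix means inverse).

f f r' f' r'

  after f: (2 3 6 8 7 5)
  after f: (2 6 7)(3 8 5)
  after r': (1 7 8 4 5)(2 6)
  after f': (1 8 4 7 6 5)(2 3)
  after r': (1 3 8 5 7 6 4 2)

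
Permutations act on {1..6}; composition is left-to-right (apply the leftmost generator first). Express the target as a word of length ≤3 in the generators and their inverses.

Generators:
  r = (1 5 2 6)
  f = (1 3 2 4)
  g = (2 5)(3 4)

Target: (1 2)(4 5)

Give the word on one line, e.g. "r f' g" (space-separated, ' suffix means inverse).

  after f': (1 4 2 3)
  after g: (1 3)(2 4 5)
  after f: (1 2)(4 5)

f' g f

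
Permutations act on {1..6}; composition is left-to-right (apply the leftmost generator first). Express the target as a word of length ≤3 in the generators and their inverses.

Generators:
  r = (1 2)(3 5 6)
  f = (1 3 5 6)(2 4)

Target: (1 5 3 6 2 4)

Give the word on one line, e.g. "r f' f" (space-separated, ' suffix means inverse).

  after f: (1 3 5 6)(2 4)
  after r: (1 5 3 6 2 4)

f r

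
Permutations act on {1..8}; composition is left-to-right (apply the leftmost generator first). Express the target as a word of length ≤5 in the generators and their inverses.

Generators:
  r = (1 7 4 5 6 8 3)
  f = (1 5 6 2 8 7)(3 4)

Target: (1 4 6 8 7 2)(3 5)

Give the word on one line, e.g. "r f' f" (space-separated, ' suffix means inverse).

  after r': (1 3 8 6 5 4 7)
  after f: (1 4)(2 8)(3 7 5)
  after f: (1 3)(2 7 6)(4 5)
  after f: (1 4 6 8 7 2)(3 5)

r' f f f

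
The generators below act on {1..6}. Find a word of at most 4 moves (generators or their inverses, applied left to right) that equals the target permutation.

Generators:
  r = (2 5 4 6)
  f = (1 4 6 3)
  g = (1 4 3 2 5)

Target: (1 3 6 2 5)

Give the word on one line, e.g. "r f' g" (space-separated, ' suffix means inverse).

  after r: (2 5 4 6)
  after f': (1 3 6 2 5)

r f'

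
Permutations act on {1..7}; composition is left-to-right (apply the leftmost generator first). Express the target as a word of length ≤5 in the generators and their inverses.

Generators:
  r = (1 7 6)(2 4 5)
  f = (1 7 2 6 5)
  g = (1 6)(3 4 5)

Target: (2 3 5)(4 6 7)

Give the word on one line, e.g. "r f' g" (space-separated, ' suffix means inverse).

  after g': (1 6)(3 5 4)
  after r: (2 4 3)(6 7)
  after f: (1 7 5)(2 4 3 6)
  after g': (1 7 4 5 6 2 3)
  after f': (2 3 5)(4 6 7)

g' r f g' f'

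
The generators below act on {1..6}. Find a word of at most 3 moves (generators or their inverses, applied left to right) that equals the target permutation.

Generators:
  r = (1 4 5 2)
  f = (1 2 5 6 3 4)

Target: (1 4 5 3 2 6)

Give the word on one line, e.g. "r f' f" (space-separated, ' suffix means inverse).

  after f: (1 2 5 6 3 4)
  after f: (1 5 3)(2 6 4)
  after r': (1 4 5 3 2 6)

f f r'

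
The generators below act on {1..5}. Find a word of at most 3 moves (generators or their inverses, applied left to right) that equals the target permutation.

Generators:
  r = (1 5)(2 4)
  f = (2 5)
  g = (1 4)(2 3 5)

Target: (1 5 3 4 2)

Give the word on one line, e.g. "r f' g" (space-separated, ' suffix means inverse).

  after g: (1 4)(2 3 5)
  after g: (2 5 3)
  after r: (1 5 3 4 2)

g g r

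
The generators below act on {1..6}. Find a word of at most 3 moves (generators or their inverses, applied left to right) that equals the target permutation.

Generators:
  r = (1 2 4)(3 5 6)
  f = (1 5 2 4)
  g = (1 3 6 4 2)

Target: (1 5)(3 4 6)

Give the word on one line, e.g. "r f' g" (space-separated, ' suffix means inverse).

  after g': (1 2 4 6 3)
  after f': (1 5)(3 4 6)

g' f'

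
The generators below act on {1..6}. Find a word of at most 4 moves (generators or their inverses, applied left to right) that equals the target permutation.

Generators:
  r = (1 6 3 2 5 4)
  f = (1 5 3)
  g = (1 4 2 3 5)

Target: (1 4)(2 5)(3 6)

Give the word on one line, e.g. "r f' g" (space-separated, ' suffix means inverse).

f r

  after f: (1 5 3)
  after r: (1 4)(2 5)(3 6)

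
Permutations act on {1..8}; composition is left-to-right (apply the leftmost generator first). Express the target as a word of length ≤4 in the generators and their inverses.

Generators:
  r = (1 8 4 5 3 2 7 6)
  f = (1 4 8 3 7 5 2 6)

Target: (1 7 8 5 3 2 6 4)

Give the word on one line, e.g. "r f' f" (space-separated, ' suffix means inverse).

  after f: (1 4 8 3 7 5 2 6)
  after r: (1 5 7 3 6 8 2)
  after f': (1 7 8 5 3 2 6 4)

f r f'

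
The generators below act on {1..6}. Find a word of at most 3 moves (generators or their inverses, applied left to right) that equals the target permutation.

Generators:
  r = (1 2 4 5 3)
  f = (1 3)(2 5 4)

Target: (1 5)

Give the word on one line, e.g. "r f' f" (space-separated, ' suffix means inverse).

  after f': (1 3)(2 4 5)
  after r': (1 5)

f' r'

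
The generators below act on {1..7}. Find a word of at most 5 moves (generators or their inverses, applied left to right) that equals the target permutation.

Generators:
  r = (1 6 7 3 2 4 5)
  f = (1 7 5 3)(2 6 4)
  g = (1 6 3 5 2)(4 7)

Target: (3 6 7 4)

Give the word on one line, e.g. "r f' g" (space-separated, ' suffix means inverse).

  after r: (1 6 7 3 2 4 5)
  after g': (2 7 6 4 3 5)
  after f: (1 7 4)(2 5 6)
  after f: (1 5 4 7 2 3)
  after r: (3 6 7 4)

r g' f f r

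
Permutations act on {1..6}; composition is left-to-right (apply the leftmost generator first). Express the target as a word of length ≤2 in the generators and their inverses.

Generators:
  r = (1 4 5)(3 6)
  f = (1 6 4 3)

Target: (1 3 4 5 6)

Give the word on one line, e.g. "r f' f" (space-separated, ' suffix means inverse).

  after r: (1 4 5)(3 6)
  after f: (1 3 4 5 6)

r f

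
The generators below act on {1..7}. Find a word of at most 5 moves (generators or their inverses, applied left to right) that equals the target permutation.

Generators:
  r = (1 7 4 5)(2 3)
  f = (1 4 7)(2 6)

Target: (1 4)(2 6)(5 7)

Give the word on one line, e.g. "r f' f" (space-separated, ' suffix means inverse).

  after r: (1 7 4 5)(2 3)
  after f: (2 3 6)(4 5)
  after f: (1 4 5 7)(2 3)
  after r': (1 7 5)
  after f': (1 4)(2 6)(5 7)

r f f r' f'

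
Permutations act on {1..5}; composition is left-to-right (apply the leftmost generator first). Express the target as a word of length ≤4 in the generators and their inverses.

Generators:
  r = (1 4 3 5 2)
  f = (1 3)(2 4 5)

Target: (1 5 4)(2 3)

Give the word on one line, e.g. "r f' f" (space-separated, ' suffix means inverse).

r f

  after r: (1 4 3 5 2)
  after f: (1 5 4)(2 3)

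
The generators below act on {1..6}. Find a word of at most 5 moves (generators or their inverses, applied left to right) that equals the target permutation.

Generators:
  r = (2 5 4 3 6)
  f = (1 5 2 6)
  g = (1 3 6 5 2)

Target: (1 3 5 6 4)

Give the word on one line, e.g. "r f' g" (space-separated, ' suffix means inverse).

  after g: (1 3 6 5 2)
  after r: (1 6 4 3 2)
  after g': (1 3 5 6 4)

g r g'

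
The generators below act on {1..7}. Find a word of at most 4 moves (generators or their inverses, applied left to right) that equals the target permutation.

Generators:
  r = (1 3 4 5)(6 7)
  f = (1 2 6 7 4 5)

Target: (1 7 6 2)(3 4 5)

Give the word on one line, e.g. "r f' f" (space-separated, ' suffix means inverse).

  after r': (1 5 4 3)(6 7)
  after r': (1 4)(3 5)
  after f': (1 7 6 2)(3 4 5)

r' r' f'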